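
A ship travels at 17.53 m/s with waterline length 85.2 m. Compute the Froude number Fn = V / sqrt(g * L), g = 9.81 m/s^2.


Formula: Fn = V / sqrt(g * L)
Step 1 — g * L = 9.81 * 85.2 = 835.812
Step 2 — sqrt(g * L) = sqrt(835.812) = 28.910413
Step 3 — Fn = 17.53 / 28.910413 ≈ 0.60636 (5 s.f.)

0.60636


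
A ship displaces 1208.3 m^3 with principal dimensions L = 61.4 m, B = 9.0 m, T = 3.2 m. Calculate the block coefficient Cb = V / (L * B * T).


Formula: Cb = V / (L * B * T)
Step 1 — L * B * T = 61.4 * 9.0 * 3.2 = 1768.32 m^3
Step 2 — Cb = 1208.3 / 1768.32 ≈ 0.68330 (5 s.f.)

0.68330


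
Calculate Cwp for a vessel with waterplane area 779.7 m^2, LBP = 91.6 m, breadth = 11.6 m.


Formula: Cwp = Aw / (L * B)
Step 1 — L * B = 91.6 * 11.6 = 1062.56 m^2
Step 2 — Cwp = 779.7 / 1062.56 ≈ 0.73379 (5 s.f.)

0.73379


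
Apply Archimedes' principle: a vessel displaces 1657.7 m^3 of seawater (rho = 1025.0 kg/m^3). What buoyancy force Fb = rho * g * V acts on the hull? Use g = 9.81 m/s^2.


Formula: Fb = rho * g * V
Substituting: Fb = 1025.0 * 9.81 * 1657.7
Intermediate: 1025.0 * 9.81 = 10055.25
Result: Fb = 10055.25 * 1657.7 ≈ 16669000 N (5 s.f.)

16669000 N


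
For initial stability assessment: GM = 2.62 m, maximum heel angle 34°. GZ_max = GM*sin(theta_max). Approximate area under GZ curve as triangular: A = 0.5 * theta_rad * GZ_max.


Formula: GZ_max = GM * sin(theta); Area = 0.5 * theta_rad * GZ_max
Step 1 — GZ_max = 2.62 * sin(34°) = 2.62 * 0.559193 = 1.465086 m
Step 2 — theta_rad = 34 * pi/180 = 0.593412 rad
Step 3 — Area = 0.5 * 0.593412 * 1.465086 ≈ 0.43470 m·rad (5 s.f.)

0.43470 m·rad


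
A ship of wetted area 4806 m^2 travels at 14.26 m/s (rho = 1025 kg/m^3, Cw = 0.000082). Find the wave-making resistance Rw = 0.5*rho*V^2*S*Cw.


Formula: Rw = 0.5 * rho * V^2 * S * Cw
Step 1 — V^2 = 14.26^2 = 203.3476
Step 2 — 0.5 * rho * V^2 = 0.5 * 1025 * 203.3476 = 104215.645
Step 3 — Rw = 104215.645 * 4806 * 0.000082 ≈ 41071 N (5 s.f.)

41071 N


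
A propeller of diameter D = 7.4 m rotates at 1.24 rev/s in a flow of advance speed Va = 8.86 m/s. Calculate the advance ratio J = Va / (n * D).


Formula: J = Va / (n * D)
Step 1 — n * D = 1.24 * 7.4 = 9.176
Step 2 — J = 8.86 / 9.176 ≈ 0.96556 (5 s.f.)

0.96556


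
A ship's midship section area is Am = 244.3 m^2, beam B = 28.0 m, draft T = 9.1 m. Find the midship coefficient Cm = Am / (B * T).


Formula: Cm = Am / (B * T)
Step 1 — B * T = 28.0 * 9.1 = 254.8 m^2
Step 2 — Cm = 244.3 / 254.8 ≈ 0.95879 (5 s.f.)

0.95879


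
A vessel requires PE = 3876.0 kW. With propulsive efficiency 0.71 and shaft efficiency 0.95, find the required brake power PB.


Formula: PB = PE / (eta_D * eta_S)
Step 1 — combined efficiency = eta_D * eta_S = 0.71 * 0.95 = 0.6745
Step 2 — PB = 3876.0 / 0.6745 ≈ 5746.5 kW (5 s.f.)

5746.5 kW


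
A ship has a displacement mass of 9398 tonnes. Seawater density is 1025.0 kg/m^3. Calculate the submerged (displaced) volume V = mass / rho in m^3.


Formula: V = mass / rho
Step 1 — convert tonnes to kg: 9398 t * 1000 = 9398000 kg
Step 2 — V = 9398000 / 1025.0 ≈ 9168.8 m^3 (5 s.f.)

9168.8 m^3


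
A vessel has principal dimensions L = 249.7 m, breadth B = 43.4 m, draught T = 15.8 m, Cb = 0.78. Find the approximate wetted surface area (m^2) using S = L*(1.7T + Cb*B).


Formula: S = 1.7*L*T + V/T with V = Cb*L*B*T, i.e. S = L * (1.7*T + Cb*B)
Step 1 — 1.7*T = 1.7 * 15.8 = 26.86 m
Step 2 — Cb*B = 0.78 * 43.4 = 33.852 m
Step 3 — 1.7*T + Cb*B = 26.86 + 33.852 = 60.712 m
Step 4 — S = 249.7 * 60.712 ≈ 15160 m^2 (5 s.f.)

15160 m^2


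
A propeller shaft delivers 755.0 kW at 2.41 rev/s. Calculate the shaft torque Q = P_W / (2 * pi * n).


Formula: Q = P_W / (2 * pi * n)
Step 1 — P_W = 755.0 kW * 1000 = 755000.0 W
Step 2 — 2 * pi * n = 2 * pi * 2.41 = 15.142477
Step 3 — Q = 755000.0 / 15.142477 ≈ 49860 N·m (5 s.f.)

49860 N·m


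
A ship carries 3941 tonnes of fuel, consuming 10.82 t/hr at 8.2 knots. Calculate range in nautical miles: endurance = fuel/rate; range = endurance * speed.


Formula: endurance = fuel / rate; range = endurance * speed
Step 1 — endurance = 3941 / 10.82 = 364.2329 hours
Step 2 — range = 364.2329 * 8.2 ≈ 2986.7 nautical miles (5 s.f.)

2986.7 NM


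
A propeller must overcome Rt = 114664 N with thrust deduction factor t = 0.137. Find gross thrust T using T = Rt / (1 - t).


Formula: T = Rt / (1 - t)
Step 1 — (1 - t) = 1 - 0.137 = 0.863
Step 2 — T = 114664 / 0.863 ≈ 132870 N (5 s.f.)

132870 N


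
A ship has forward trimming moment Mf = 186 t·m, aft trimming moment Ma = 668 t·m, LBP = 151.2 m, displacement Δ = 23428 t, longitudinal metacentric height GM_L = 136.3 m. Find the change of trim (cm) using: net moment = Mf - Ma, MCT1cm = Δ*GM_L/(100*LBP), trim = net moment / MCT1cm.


Formula: net trimming moment = Mf - Ma; MCT1cm = Δ*GM_L/(100*LBP); trim = net moment / MCT1cm
Step 1 — net trimming moment = 186 - 668 = -482 t·m
Step 2 — MCT1cm = 23428 * 136.3 / (100 * 151.2) = 211.1929 t·m/cm
Step 3 — trim = -482 / 211.1929 ≈ -2.2823 cm (5 s.f.)

-2.2823 cm


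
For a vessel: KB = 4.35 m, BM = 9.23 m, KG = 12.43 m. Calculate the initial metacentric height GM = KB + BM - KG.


Formula: GM = KB + BM - KG
Step 1 — KM = KB + BM = 4.35 + 9.23 = 13.58 m
Step 2 — GM = KM - KG = 13.58 - 12.43 = 1.15 m

1.15 m


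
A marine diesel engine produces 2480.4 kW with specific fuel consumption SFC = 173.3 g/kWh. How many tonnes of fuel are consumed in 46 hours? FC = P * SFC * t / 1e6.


Formula: FC (tonnes) = P * SFC * t / 1,000,000
Step 1 — P * SFC * t = 2480.4 * 173.3 * 46 = 19773252.72 g
Step 2 — FC (tonnes) = 19773252.72 / 1,000,000 ≈ 19.773 tonnes (5 s.f.)

19.773 tonnes


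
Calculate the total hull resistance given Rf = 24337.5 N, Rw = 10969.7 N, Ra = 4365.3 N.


Formula: Rt = Rf + Rw + Ra
Substituting: Rt = 24337.5 + 10969.7 + 4365.3
Result: Rt = 39672.5 N

39672.5 N


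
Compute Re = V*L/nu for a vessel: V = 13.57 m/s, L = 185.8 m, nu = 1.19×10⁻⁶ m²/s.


Formula: Re = V * L / nu
Step 1 — V * L = 13.57 * 185.8 = 2521.306 m^2/s
Step 2 — Re = 2521.306 / 1.19e-6 = 2.12e+09

2.12e+09


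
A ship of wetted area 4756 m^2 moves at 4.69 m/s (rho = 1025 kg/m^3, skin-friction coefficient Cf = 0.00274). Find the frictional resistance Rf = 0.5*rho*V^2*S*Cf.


Formula: Rf = 0.5 * rho * V^2 * S * Cf
Step 1 — V^2 = 4.69^2 = 21.9961
Step 2 — 0.5 * rho * V^2 = 0.5 * 1025 * 21.9961 = 11273.00125
Step 3 — Rf = 11273.00125 * 4756 * 0.00274 ≈ 146900 N (5 s.f.)

146900 N


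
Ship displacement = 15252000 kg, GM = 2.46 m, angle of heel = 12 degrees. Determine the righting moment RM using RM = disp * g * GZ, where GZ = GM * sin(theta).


Formula: GZ = GM * sin(theta); RM = disp * g * GZ
Step 1 — GZ = 2.46 * sin(12°) = 2.46 * 0.207912 = 0.511464 m
Step 2 — RM = 15252000 * 9.81 * 0.511464 ≈ 76526000 N·m (5 s.f.)

76526000 N·m


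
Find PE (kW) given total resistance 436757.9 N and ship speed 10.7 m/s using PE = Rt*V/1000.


Formula: PE = Rt * V / 1000 (kW)
Step 1 — PE (W) = 436757.9 * 10.7 = 4673309.53 W
Step 2 — PE (kW) = 4673309.53 / 1000 ≈ 4673.3 kW (5 s.f.)

4673.3 kW


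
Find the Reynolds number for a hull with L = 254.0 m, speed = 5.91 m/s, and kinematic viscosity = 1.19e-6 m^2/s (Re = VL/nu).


Formula: Re = V * L / nu
Step 1 — V * L = 5.91 * 254.0 = 1501.14 m^2/s
Step 2 — Re = 1501.14 / 1.19e-6 = 1.26e+09

1.26e+09


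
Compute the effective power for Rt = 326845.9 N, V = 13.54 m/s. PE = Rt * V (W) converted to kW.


Formula: PE = Rt * V / 1000 (kW)
Step 1 — PE (W) = 326845.9 * 13.54 = 4425493.486 W
Step 2 — PE (kW) = 4425493.486 / 1000 ≈ 4425.5 kW (5 s.f.)

4425.5 kW


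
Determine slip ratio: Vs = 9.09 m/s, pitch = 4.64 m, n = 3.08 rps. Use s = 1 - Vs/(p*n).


Formula: s = 1 - Vs / (p * n)
Step 1 — p * n = 4.64 * 3.08 = 14.2912
Step 2 — Vs / (p*n) = 9.09 / 14.2912 = 0.636056 (6 d.p.)
Step 3 — s = 1 - 0.636056 = 0.363944

0.363944


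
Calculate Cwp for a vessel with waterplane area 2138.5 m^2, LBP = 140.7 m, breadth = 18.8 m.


Formula: Cwp = Aw / (L * B)
Step 1 — L * B = 140.7 * 18.8 = 2645.16 m^2
Step 2 — Cwp = 2138.5 / 2645.16 ≈ 0.80846 (5 s.f.)

0.80846


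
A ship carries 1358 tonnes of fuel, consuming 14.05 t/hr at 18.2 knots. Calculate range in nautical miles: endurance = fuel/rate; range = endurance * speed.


Formula: endurance = fuel / rate; range = endurance * speed
Step 1 — endurance = 1358 / 14.05 = 96.6548 hours
Step 2 — range = 96.6548 * 18.2 ≈ 1759.1 nautical miles (5 s.f.)

1759.1 NM


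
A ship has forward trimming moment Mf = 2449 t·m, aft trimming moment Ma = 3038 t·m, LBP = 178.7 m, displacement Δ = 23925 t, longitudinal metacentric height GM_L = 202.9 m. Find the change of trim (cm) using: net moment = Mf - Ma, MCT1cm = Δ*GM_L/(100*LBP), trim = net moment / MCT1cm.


Formula: net trimming moment = Mf - Ma; MCT1cm = Δ*GM_L/(100*LBP); trim = net moment / MCT1cm
Step 1 — net trimming moment = 2449 - 3038 = -589 t·m
Step 2 — MCT1cm = 23925 * 202.9 / (100 * 178.7) = 271.6498 t·m/cm
Step 3 — trim = -589 / 271.6498 ≈ -2.1682 cm (5 s.f.)

-2.1682 cm


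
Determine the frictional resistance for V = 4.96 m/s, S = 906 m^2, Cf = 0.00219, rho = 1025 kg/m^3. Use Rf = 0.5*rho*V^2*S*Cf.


Formula: Rf = 0.5 * rho * V^2 * S * Cf
Step 1 — V^2 = 4.96^2 = 24.6016
Step 2 — 0.5 * rho * V^2 = 0.5 * 1025 * 24.6016 = 12608.32
Step 3 — Rf = 12608.32 * 906 * 0.00219 ≈ 25017 N (5 s.f.)

25017 N


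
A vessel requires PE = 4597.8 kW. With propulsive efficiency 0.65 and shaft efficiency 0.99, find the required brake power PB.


Formula: PB = PE / (eta_D * eta_S)
Step 1 — combined efficiency = eta_D * eta_S = 0.65 * 0.99 = 0.6435
Step 2 — PB = 4597.8 / 0.6435 ≈ 7145.0 kW (5 s.f.)

7145.0 kW


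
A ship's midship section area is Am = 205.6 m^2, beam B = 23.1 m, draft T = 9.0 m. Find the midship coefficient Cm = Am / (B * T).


Formula: Cm = Am / (B * T)
Step 1 — B * T = 23.1 * 9.0 = 207.9 m^2
Step 2 — Cm = 205.6 / 207.9 ≈ 0.98894 (5 s.f.)

0.98894


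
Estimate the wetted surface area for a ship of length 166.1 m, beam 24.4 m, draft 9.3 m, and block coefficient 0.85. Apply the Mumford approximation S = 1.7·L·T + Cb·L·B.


Formula: S = 1.7*L*T + V/T with V = Cb*L*B*T, i.e. S = L * (1.7*T + Cb*B)
Step 1 — 1.7*T = 1.7 * 9.3 = 15.81 m
Step 2 — Cb*B = 0.85 * 24.4 = 20.74 m
Step 3 — 1.7*T + Cb*B = 15.81 + 20.74 = 36.55 m
Step 4 — S = 166.1 * 36.55 ≈ 6071.0 m^2 (5 s.f.)

6071.0 m^2


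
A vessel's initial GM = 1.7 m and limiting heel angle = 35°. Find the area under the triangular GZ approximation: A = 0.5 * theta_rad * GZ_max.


Formula: GZ_max = GM * sin(theta); Area = 0.5 * theta_rad * GZ_max
Step 1 — GZ_max = 1.7 * sin(35°) = 1.7 * 0.573576 = 0.975079 m
Step 2 — theta_rad = 35 * pi/180 = 0.610865 rad
Step 3 — Area = 0.5 * 0.610865 * 0.975079 ≈ 0.29782 m·rad (5 s.f.)

0.29782 m·rad


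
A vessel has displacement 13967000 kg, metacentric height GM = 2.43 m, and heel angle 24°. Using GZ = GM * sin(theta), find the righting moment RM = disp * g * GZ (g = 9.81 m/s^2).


Formula: GZ = GM * sin(theta); RM = disp * g * GZ
Step 1 — GZ = 2.43 * sin(24°) = 2.43 * 0.406737 = 0.988371 m
Step 2 — RM = 13967000 * 9.81 * 0.988371 ≈ 135420000 N·m (5 s.f.)

135420000 N·m


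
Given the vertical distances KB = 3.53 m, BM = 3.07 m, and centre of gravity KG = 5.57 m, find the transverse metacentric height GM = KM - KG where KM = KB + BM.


Formula: GM = KB + BM - KG
Step 1 — KM = KB + BM = 3.53 + 3.07 = 6.6 m
Step 2 — GM = KM - KG = 6.6 - 5.57 = 1.03 m

1.03 m


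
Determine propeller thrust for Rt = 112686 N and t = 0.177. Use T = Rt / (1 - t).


Formula: T = Rt / (1 - t)
Step 1 — (1 - t) = 1 - 0.177 = 0.823
Step 2 — T = 112686 / 0.823 ≈ 136920 N (5 s.f.)

136920 N


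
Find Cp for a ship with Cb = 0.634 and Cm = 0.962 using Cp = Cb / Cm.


Formula: Cp = Cb / Cm
Substituting: Cp = 0.634 / 0.962
Result: Cp ≈ 0.65904 (5 s.f.)

0.65904


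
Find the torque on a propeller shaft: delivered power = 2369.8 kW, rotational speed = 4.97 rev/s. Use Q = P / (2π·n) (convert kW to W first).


Formula: Q = P_W / (2 * pi * n)
Step 1 — P_W = 2369.8 kW * 1000 = 2369800.0 W
Step 2 — 2 * pi * n = 2 * pi * 4.97 = 31.227431
Step 3 — Q = 2369800.0 / 31.227431 ≈ 75888 N·m (5 s.f.)

75888 N·m


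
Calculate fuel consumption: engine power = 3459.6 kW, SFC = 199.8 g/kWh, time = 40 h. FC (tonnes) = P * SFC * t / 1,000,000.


Formula: FC (tonnes) = P * SFC * t / 1,000,000
Step 1 — P * SFC * t = 3459.6 * 199.8 * 40 = 27649123.2 g
Step 2 — FC (tonnes) = 27649123.2 / 1,000,000 ≈ 27.649 tonnes (5 s.f.)

27.649 tonnes


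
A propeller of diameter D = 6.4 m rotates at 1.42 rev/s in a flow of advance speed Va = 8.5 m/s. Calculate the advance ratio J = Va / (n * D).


Formula: J = Va / (n * D)
Step 1 — n * D = 1.42 * 6.4 = 9.088
Step 2 — J = 8.5 / 9.088 ≈ 0.93530 (5 s.f.)

0.93530


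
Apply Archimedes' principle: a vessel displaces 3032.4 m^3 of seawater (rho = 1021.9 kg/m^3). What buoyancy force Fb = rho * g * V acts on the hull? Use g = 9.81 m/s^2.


Formula: Fb = rho * g * V
Substituting: Fb = 1021.9 * 9.81 * 3032.4
Intermediate: 1021.9 * 9.81 = 10024.839
Result: Fb = 10024.839 * 3032.4 ≈ 30399000 N (5 s.f.)

30399000 N


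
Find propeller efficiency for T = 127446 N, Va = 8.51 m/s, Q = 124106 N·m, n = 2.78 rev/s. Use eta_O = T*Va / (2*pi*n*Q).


Formula: eta = T * Va / (2 * pi * n * Q)
Step 1 — numerator = T * Va = 127446 * 8.51 = 1084565.46
Step 2 — 2 * pi * n = 2 * pi * 2.78 = 17.467255
Step 3 — denominator = 17.467255 * 124106 = 2167791.15
Step 4 — eta = 1084565.46 / 2167791.15 ≈ 0.50031 (5 s.f.)

0.50031


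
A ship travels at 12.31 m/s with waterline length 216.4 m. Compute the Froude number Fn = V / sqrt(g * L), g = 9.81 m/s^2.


Formula: Fn = V / sqrt(g * L)
Step 1 — g * L = 9.81 * 216.4 = 2122.884
Step 2 — sqrt(g * L) = sqrt(2122.884) = 46.074765
Step 3 — Fn = 12.31 / 46.074765 ≈ 0.26717 (5 s.f.)

0.26717


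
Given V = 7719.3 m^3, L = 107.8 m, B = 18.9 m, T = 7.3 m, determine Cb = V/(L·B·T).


Formula: Cb = V / (L * B * T)
Step 1 — L * B * T = 107.8 * 18.9 * 7.3 = 14873.166 m^3
Step 2 — Cb = 7719.3 / 14873.166 ≈ 0.51901 (5 s.f.)

0.51901


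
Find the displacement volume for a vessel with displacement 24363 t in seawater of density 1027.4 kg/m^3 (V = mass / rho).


Formula: V = mass / rho
Step 1 — convert tonnes to kg: 24363 t * 1000 = 24363000 kg
Step 2 — V = 24363000 / 1027.4 ≈ 23713 m^3 (5 s.f.)

23713 m^3


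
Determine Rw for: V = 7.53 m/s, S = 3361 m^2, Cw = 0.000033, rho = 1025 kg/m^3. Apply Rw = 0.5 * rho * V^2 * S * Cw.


Formula: Rw = 0.5 * rho * V^2 * S * Cw
Step 1 — V^2 = 7.53^2 = 56.7009
Step 2 — 0.5 * rho * V^2 = 0.5 * 1025 * 56.7009 = 29059.21125
Step 3 — Rw = 29059.21125 * 3361 * 0.000033 ≈ 3223.0 N (5 s.f.)

3223.0 N


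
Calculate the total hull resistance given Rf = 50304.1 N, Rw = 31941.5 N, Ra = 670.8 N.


Formula: Rt = Rf + Rw + Ra
Substituting: Rt = 50304.1 + 31941.5 + 670.8
Result: Rt = 82916.4 N

82916.4 N


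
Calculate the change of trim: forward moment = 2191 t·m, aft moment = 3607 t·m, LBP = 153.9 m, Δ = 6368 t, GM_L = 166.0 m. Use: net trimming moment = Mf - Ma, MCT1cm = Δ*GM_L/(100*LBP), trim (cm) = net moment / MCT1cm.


Formula: net trimming moment = Mf - Ma; MCT1cm = Δ*GM_L/(100*LBP); trim = net moment / MCT1cm
Step 1 — net trimming moment = 2191 - 3607 = -1416 t·m
Step 2 — MCT1cm = 6368 * 166.0 / (100 * 153.9) = 68.6867 t·m/cm
Step 3 — trim = -1416 / 68.6867 ≈ -20.615 cm (5 s.f.)

-20.615 cm


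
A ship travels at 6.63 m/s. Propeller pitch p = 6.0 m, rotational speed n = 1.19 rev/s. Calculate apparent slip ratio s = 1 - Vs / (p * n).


Formula: s = 1 - Vs / (p * n)
Step 1 — p * n = 6.0 * 1.19 = 7.14
Step 2 — Vs / (p*n) = 6.63 / 7.14 = 0.928571 (6 d.p.)
Step 3 — s = 1 - 0.928571 = 0.071429

0.071429


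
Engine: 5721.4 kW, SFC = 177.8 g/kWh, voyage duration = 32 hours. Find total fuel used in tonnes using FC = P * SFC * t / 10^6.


Formula: FC (tonnes) = P * SFC * t / 1,000,000
Step 1 — P * SFC * t = 5721.4 * 177.8 * 32 = 32552477.44 g
Step 2 — FC (tonnes) = 32552477.44 / 1,000,000 ≈ 32.552 tonnes (5 s.f.)

32.552 tonnes


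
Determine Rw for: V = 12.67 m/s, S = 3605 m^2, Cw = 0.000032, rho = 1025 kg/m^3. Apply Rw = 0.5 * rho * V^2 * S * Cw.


Formula: Rw = 0.5 * rho * V^2 * S * Cw
Step 1 — V^2 = 12.67^2 = 160.5289
Step 2 — 0.5 * rho * V^2 = 0.5 * 1025 * 160.5289 = 82271.06125
Step 3 — Rw = 82271.06125 * 3605 * 0.000032 ≈ 9490.8 N (5 s.f.)

9490.8 N


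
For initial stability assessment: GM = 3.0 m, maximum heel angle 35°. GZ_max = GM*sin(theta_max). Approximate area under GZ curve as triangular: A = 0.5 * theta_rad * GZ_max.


Formula: GZ_max = GM * sin(theta); Area = 0.5 * theta_rad * GZ_max
Step 1 — GZ_max = 3.0 * sin(35°) = 3.0 * 0.573576 = 1.720728 m
Step 2 — theta_rad = 35 * pi/180 = 0.610865 rad
Step 3 — Area = 0.5 * 0.610865 * 1.720728 ≈ 0.52557 m·rad (5 s.f.)

0.52557 m·rad


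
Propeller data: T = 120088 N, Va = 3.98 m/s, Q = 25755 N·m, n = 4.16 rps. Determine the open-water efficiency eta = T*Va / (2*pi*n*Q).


Formula: eta = T * Va / (2 * pi * n * Q)
Step 1 — numerator = T * Va = 120088 * 3.98 = 477950.24
Step 2 — 2 * pi * n = 2 * pi * 4.16 = 26.138051
Step 3 — denominator = 26.138051 * 25755 = 673185.5
Step 4 — eta = 477950.24 / 673185.5 ≈ 0.70998 (5 s.f.)

0.70998


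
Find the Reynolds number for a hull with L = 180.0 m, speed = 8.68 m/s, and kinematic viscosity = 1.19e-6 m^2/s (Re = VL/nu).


Formula: Re = V * L / nu
Step 1 — V * L = 8.68 * 180.0 = 1562.4 m^2/s
Step 2 — Re = 1562.4 / 1.19e-6 = 1.31e+09

1.31e+09


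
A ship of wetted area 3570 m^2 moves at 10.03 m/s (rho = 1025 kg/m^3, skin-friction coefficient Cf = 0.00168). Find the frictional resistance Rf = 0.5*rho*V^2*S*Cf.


Formula: Rf = 0.5 * rho * V^2 * S * Cf
Step 1 — V^2 = 10.03^2 = 100.6009
Step 2 — 0.5 * rho * V^2 = 0.5 * 1025 * 100.6009 = 51557.96125
Step 3 — Rf = 51557.96125 * 3570 * 0.00168 ≈ 309220 N (5 s.f.)

309220 N


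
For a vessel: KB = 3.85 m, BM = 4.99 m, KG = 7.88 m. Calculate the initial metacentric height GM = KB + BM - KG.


Formula: GM = KB + BM - KG
Step 1 — KM = KB + BM = 3.85 + 4.99 = 8.84 m
Step 2 — GM = KM - KG = 8.84 - 7.88 = 0.96 m

0.96 m


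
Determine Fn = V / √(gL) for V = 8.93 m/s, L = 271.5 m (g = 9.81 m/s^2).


Formula: Fn = V / sqrt(g * L)
Step 1 — g * L = 9.81 * 271.5 = 2663.415
Step 2 — sqrt(g * L) = sqrt(2663.415) = 51.608284
Step 3 — Fn = 8.93 / 51.608284 ≈ 0.17303 (5 s.f.)

0.17303


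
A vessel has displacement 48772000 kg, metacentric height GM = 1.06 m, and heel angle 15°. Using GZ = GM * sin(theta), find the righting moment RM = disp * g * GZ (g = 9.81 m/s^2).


Formula: GZ = GM * sin(theta); RM = disp * g * GZ
Step 1 — GZ = 1.06 * sin(15°) = 1.06 * 0.258819 = 0.274348 m
Step 2 — RM = 48772000 * 9.81 * 0.274348 ≈ 131260000 N·m (5 s.f.)

131260000 N·m


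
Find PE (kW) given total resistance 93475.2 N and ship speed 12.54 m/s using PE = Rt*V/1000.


Formula: PE = Rt * V / 1000 (kW)
Step 1 — PE (W) = 93475.2 * 12.54 = 1172179.008 W
Step 2 — PE (kW) = 1172179.008 / 1000 ≈ 1172.2 kW (5 s.f.)

1172.2 kW


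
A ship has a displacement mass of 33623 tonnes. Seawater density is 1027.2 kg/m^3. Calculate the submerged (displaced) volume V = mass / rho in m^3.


Formula: V = mass / rho
Step 1 — convert tonnes to kg: 33623 t * 1000 = 33623000 kg
Step 2 — V = 33623000 / 1027.2 ≈ 32733 m^3 (5 s.f.)

32733 m^3


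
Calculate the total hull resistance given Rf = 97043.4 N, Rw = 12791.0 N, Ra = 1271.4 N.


Formula: Rt = Rf + Rw + Ra
Substituting: Rt = 97043.4 + 12791.0 + 1271.4
Result: Rt = 111105.8 N

111105.8 N


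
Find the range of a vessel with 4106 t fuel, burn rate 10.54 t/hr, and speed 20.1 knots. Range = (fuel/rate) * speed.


Formula: endurance = fuel / rate; range = endurance * speed
Step 1 — endurance = 4106 / 10.54 = 389.5636 hours
Step 2 — range = 389.5636 * 20.1 ≈ 7830.2 nautical miles (5 s.f.)

7830.2 NM


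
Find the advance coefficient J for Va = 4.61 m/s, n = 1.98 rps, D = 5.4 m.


Formula: J = Va / (n * D)
Step 1 — n * D = 1.98 * 5.4 = 10.692
Step 2 — J = 4.61 / 10.692 ≈ 0.43116 (5 s.f.)

0.43116


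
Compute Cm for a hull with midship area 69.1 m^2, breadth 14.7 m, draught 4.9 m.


Formula: Cm = Am / (B * T)
Step 1 — B * T = 14.7 * 4.9 = 72.03 m^2
Step 2 — Cm = 69.1 / 72.03 ≈ 0.95932 (5 s.f.)

0.95932


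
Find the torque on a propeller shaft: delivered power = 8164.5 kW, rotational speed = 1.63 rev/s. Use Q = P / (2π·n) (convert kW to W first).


Formula: Q = P_W / (2 * pi * n)
Step 1 — P_W = 8164.5 kW * 1000 = 8164500.0 W
Step 2 — 2 * pi * n = 2 * pi * 1.63 = 10.241592
Step 3 — Q = 8164500.0 / 10.241592 ≈ 797190 N·m (5 s.f.)

797190 N·m


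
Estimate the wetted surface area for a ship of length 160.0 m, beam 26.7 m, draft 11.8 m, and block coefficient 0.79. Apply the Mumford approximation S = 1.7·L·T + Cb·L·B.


Formula: S = 1.7*L*T + V/T with V = Cb*L*B*T, i.e. S = L * (1.7*T + Cb*B)
Step 1 — 1.7*T = 1.7 * 11.8 = 20.06 m
Step 2 — Cb*B = 0.79 * 26.7 = 21.093 m
Step 3 — 1.7*T + Cb*B = 20.06 + 21.093 = 41.153 m
Step 4 — S = 160.0 * 41.153 ≈ 6584.5 m^2 (5 s.f.)

6584.5 m^2


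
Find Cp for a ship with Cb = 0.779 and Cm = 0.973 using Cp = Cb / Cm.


Formula: Cp = Cb / Cm
Substituting: Cp = 0.779 / 0.973
Result: Cp ≈ 0.80062 (5 s.f.)

0.80062


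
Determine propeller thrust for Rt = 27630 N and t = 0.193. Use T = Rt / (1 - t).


Formula: T = Rt / (1 - t)
Step 1 — (1 - t) = 1 - 0.193 = 0.807
Step 2 — T = 27630 / 0.807 ≈ 34238 N (5 s.f.)

34238 N


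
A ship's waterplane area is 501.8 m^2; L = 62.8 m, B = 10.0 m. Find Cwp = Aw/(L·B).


Formula: Cwp = Aw / (L * B)
Step 1 — L * B = 62.8 * 10.0 = 628.0 m^2
Step 2 — Cwp = 501.8 / 628.0 ≈ 0.79904 (5 s.f.)

0.79904


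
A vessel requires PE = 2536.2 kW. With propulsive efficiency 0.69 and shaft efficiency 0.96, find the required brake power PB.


Formula: PB = PE / (eta_D * eta_S)
Step 1 — combined efficiency = eta_D * eta_S = 0.69 * 0.96 = 0.6624
Step 2 — PB = 2536.2 / 0.6624 ≈ 3828.8 kW (5 s.f.)

3828.8 kW


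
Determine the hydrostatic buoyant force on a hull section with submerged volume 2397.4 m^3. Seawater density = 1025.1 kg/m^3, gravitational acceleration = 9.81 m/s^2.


Formula: Fb = rho * g * V
Substituting: Fb = 1025.1 * 9.81 * 2397.4
Intermediate: 1025.1 * 9.81 = 10056.231
Result: Fb = 10056.231 * 2397.4 ≈ 24109000 N (5 s.f.)

24109000 N


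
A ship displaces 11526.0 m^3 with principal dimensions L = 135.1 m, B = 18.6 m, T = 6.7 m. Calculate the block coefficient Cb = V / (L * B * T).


Formula: Cb = V / (L * B * T)
Step 1 — L * B * T = 135.1 * 18.6 * 6.7 = 16836.162 m^3
Step 2 — Cb = 11526.0 / 16836.162 ≈ 0.68460 (5 s.f.)

0.68460


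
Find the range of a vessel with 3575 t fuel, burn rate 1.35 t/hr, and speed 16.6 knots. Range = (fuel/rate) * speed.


Formula: endurance = fuel / rate; range = endurance * speed
Step 1 — endurance = 3575 / 1.35 = 2648.1481 hours
Step 2 — range = 2648.1481 * 16.6 ≈ 43959 nautical miles (5 s.f.)

43959 NM


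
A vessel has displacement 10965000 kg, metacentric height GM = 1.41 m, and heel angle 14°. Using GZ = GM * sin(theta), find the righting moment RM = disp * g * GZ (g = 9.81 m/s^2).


Formula: GZ = GM * sin(theta); RM = disp * g * GZ
Step 1 — GZ = 1.41 * sin(14°) = 1.41 * 0.241922 = 0.34111 m
Step 2 — RM = 10965000 * 9.81 * 0.34111 ≈ 36692000 N·m (5 s.f.)

36692000 N·m


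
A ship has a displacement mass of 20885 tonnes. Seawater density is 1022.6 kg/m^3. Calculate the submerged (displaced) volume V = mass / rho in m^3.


Formula: V = mass / rho
Step 1 — convert tonnes to kg: 20885 t * 1000 = 20885000 kg
Step 2 — V = 20885000 / 1022.6 ≈ 20423 m^3 (5 s.f.)

20423 m^3


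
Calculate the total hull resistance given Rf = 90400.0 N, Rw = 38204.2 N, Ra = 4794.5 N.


Formula: Rt = Rf + Rw + Ra
Substituting: Rt = 90400.0 + 38204.2 + 4794.5
Result: Rt = 133398.7 N

133398.7 N


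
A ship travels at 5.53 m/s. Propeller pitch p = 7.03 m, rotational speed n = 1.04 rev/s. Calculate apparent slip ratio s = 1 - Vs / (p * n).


Formula: s = 1 - Vs / (p * n)
Step 1 — p * n = 7.03 * 1.04 = 7.3112
Step 2 — Vs / (p*n) = 5.53 / 7.3112 = 0.756374 (6 d.p.)
Step 3 — s = 1 - 0.756374 = 0.243626

0.243626


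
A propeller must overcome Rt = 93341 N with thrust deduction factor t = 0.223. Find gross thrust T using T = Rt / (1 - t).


Formula: T = Rt / (1 - t)
Step 1 — (1 - t) = 1 - 0.223 = 0.777
Step 2 — T = 93341 / 0.777 ≈ 120130 N (5 s.f.)

120130 N


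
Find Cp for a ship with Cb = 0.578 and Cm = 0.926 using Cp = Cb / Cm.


Formula: Cp = Cb / Cm
Substituting: Cp = 0.578 / 0.926
Result: Cp ≈ 0.62419 (5 s.f.)

0.62419


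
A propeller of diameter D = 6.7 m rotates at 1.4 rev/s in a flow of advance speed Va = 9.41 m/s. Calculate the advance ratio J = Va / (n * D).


Formula: J = Va / (n * D)
Step 1 — n * D = 1.4 * 6.7 = 9.38
Step 2 — J = 9.41 / 9.38 ≈ 1.0032 (5 s.f.)

1.0032


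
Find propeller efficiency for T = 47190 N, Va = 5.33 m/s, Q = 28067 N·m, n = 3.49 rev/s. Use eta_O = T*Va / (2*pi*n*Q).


Formula: eta = T * Va / (2 * pi * n * Q)
Step 1 — numerator = T * Va = 47190 * 5.33 = 251522.7
Step 2 — 2 * pi * n = 2 * pi * 3.49 = 21.928317
Step 3 — denominator = 21.928317 * 28067 = 615462.07
Step 4 — eta = 251522.7 / 615462.07 ≈ 0.40867 (5 s.f.)

0.40867


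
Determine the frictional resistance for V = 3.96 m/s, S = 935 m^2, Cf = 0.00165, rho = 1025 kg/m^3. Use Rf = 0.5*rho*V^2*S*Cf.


Formula: Rf = 0.5 * rho * V^2 * S * Cf
Step 1 — V^2 = 3.96^2 = 15.6816
Step 2 — 0.5 * rho * V^2 = 0.5 * 1025 * 15.6816 = 8036.82
Step 3 — Rf = 8036.82 * 935 * 0.00165 ≈ 12399 N (5 s.f.)

12399 N


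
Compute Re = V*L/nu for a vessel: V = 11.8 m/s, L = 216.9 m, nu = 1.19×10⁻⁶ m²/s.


Formula: Re = V * L / nu
Step 1 — V * L = 11.8 * 216.9 = 2559.42 m^2/s
Step 2 — Re = 2559.42 / 1.19e-6 = 2.15e+09

2.15e+09


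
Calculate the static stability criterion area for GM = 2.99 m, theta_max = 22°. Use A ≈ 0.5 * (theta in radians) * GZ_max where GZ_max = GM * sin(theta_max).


Formula: GZ_max = GM * sin(theta); Area = 0.5 * theta_rad * GZ_max
Step 1 — GZ_max = 2.99 * sin(22°) = 2.99 * 0.374607 = 1.120075 m
Step 2 — theta_rad = 22 * pi/180 = 0.383972 rad
Step 3 — Area = 0.5 * 0.383972 * 1.120075 ≈ 0.21504 m·rad (5 s.f.)

0.21504 m·rad


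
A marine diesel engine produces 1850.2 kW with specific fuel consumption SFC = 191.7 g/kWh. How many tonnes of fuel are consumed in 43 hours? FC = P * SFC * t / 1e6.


Formula: FC (tonnes) = P * SFC * t / 1,000,000
Step 1 — P * SFC * t = 1850.2 * 191.7 * 43 = 15251383.62 g
Step 2 — FC (tonnes) = 15251383.62 / 1,000,000 ≈ 15.251 tonnes (5 s.f.)

15.251 tonnes


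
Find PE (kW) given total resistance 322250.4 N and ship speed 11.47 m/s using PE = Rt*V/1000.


Formula: PE = Rt * V / 1000 (kW)
Step 1 — PE (W) = 322250.4 * 11.47 = 3696212.088 W
Step 2 — PE (kW) = 3696212.088 / 1000 ≈ 3696.2 kW (5 s.f.)

3696.2 kW


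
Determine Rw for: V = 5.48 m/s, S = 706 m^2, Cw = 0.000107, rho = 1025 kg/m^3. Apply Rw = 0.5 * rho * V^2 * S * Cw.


Formula: Rw = 0.5 * rho * V^2 * S * Cw
Step 1 — V^2 = 5.48^2 = 30.0304
Step 2 — 0.5 * rho * V^2 = 0.5 * 1025 * 30.0304 = 15390.58
Step 3 — Rw = 15390.58 * 706 * 0.000107 ≈ 1162.6 N (5 s.f.)

1162.6 N


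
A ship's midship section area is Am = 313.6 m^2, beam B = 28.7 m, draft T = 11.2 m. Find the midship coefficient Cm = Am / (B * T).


Formula: Cm = Am / (B * T)
Step 1 — B * T = 28.7 * 11.2 = 321.44 m^2
Step 2 — Cm = 313.6 / 321.44 ≈ 0.97561 (5 s.f.)

0.97561


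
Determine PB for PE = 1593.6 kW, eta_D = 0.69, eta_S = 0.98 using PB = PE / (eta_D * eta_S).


Formula: PB = PE / (eta_D * eta_S)
Step 1 — combined efficiency = eta_D * eta_S = 0.69 * 0.98 = 0.6762
Step 2 — PB = 1593.6 / 0.6762 ≈ 2356.7 kW (5 s.f.)

2356.7 kW


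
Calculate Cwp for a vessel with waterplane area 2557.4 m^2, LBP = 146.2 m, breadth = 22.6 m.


Formula: Cwp = Aw / (L * B)
Step 1 — L * B = 146.2 * 22.6 = 3304.12 m^2
Step 2 — Cwp = 2557.4 / 3304.12 ≈ 0.77400 (5 s.f.)

0.77400


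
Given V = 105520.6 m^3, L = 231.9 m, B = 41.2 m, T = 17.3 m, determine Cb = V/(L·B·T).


Formula: Cb = V / (L * B * T)
Step 1 — L * B * T = 231.9 * 41.2 * 17.3 = 165289.044 m^3
Step 2 — Cb = 105520.6 / 165289.044 ≈ 0.63840 (5 s.f.)

0.63840


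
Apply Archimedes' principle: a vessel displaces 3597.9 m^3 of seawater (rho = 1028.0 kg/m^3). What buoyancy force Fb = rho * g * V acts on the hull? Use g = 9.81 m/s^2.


Formula: Fb = rho * g * V
Substituting: Fb = 1028.0 * 9.81 * 3597.9
Intermediate: 1028.0 * 9.81 = 10084.68
Result: Fb = 10084.68 * 3597.9 ≈ 36284000 N (5 s.f.)

36284000 N


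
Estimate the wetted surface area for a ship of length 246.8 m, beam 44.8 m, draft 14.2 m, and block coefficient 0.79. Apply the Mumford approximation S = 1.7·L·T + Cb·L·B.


Formula: S = 1.7*L*T + V/T with V = Cb*L*B*T, i.e. S = L * (1.7*T + Cb*B)
Step 1 — 1.7*T = 1.7 * 14.2 = 24.14 m
Step 2 — Cb*B = 0.79 * 44.8 = 35.392 m
Step 3 — 1.7*T + Cb*B = 24.14 + 35.392 = 59.532 m
Step 4 — S = 246.8 * 59.532 ≈ 14692 m^2 (5 s.f.)

14692 m^2


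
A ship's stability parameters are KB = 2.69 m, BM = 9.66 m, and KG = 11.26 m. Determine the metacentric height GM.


Formula: GM = KB + BM - KG
Step 1 — KM = KB + BM = 2.69 + 9.66 = 12.35 m
Step 2 — GM = KM - KG = 12.35 - 11.26 = 1.09 m

1.09 m


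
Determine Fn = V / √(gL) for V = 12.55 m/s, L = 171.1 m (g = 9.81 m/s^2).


Formula: Fn = V / sqrt(g * L)
Step 1 — g * L = 9.81 * 171.1 = 1678.491
Step 2 — sqrt(g * L) = sqrt(1678.491) = 40.969391
Step 3 — Fn = 12.55 / 40.969391 ≈ 0.30633 (5 s.f.)

0.30633


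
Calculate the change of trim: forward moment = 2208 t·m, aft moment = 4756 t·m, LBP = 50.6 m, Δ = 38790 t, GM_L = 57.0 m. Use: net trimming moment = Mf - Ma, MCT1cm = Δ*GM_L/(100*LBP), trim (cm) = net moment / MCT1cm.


Formula: net trimming moment = Mf - Ma; MCT1cm = Δ*GM_L/(100*LBP); trim = net moment / MCT1cm
Step 1 — net trimming moment = 2208 - 4756 = -2548 t·m
Step 2 — MCT1cm = 38790 * 57.0 / (100 * 50.6) = 436.9625 t·m/cm
Step 3 — trim = -2548 / 436.9625 ≈ -5.8312 cm (5 s.f.)

-5.8312 cm


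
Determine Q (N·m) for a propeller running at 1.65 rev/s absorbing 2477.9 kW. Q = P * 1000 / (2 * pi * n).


Formula: Q = P_W / (2 * pi * n)
Step 1 — P_W = 2477.9 kW * 1000 = 2477900.0 W
Step 2 — 2 * pi * n = 2 * pi * 1.65 = 10.367256
Step 3 — Q = 2477900.0 / 10.367256 ≈ 239010 N·m (5 s.f.)

239010 N·m


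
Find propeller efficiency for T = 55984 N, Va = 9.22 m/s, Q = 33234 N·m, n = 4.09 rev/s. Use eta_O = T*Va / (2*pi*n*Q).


Formula: eta = T * Va / (2 * pi * n * Q)
Step 1 — numerator = T * Va = 55984 * 9.22 = 516172.48
Step 2 — 2 * pi * n = 2 * pi * 4.09 = 25.698228
Step 3 — denominator = 25.698228 * 33234 = 854054.91
Step 4 — eta = 516172.48 / 854054.91 ≈ 0.60438 (5 s.f.)

0.60438


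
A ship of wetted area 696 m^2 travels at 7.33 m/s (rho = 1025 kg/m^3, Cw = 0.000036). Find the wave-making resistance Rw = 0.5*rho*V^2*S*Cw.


Formula: Rw = 0.5 * rho * V^2 * S * Cw
Step 1 — V^2 = 7.33^2 = 53.7289
Step 2 — 0.5 * rho * V^2 = 0.5 * 1025 * 53.7289 = 27536.06125
Step 3 — Rw = 27536.06125 * 696 * 0.000036 ≈ 689.94 N (5 s.f.)

689.94 N


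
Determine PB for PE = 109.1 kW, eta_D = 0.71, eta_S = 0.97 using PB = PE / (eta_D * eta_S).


Formula: PB = PE / (eta_D * eta_S)
Step 1 — combined efficiency = eta_D * eta_S = 0.71 * 0.97 = 0.6887
Step 2 — PB = 109.1 / 0.6887 ≈ 158.41 kW (5 s.f.)

158.41 kW


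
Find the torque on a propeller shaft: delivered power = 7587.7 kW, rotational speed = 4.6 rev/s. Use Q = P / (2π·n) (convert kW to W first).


Formula: Q = P_W / (2 * pi * n)
Step 1 — P_W = 7587.7 kW * 1000 = 7587700.0 W
Step 2 — 2 * pi * n = 2 * pi * 4.6 = 28.902652
Step 3 — Q = 7587700.0 / 28.902652 ≈ 262530 N·m (5 s.f.)

262530 N·m


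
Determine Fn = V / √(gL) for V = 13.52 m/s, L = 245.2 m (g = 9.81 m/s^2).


Formula: Fn = V / sqrt(g * L)
Step 1 — g * L = 9.81 * 245.2 = 2405.412
Step 2 — sqrt(g * L) = sqrt(2405.412) = 49.045
Step 3 — Fn = 13.52 / 49.045 ≈ 0.27567 (5 s.f.)

0.27567


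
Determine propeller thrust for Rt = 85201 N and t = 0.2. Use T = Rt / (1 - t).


Formula: T = Rt / (1 - t)
Step 1 — (1 - t) = 1 - 0.2 = 0.8
Step 2 — T = 85201 / 0.8 ≈ 106500 N (5 s.f.)

106500 N


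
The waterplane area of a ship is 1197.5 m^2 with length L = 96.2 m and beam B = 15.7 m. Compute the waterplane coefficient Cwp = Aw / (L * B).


Formula: Cwp = Aw / (L * B)
Step 1 — L * B = 96.2 * 15.7 = 1510.34 m^2
Step 2 — Cwp = 1197.5 / 1510.34 ≈ 0.79287 (5 s.f.)

0.79287


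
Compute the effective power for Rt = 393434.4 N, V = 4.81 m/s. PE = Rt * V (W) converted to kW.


Formula: PE = Rt * V / 1000 (kW)
Step 1 — PE (W) = 393434.4 * 4.81 = 1892419.464 W
Step 2 — PE (kW) = 1892419.464 / 1000 ≈ 1892.4 kW (5 s.f.)

1892.4 kW


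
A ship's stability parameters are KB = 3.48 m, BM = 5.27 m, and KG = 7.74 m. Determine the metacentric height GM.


Formula: GM = KB + BM - KG
Step 1 — KM = KB + BM = 3.48 + 5.27 = 8.75 m
Step 2 — GM = KM - KG = 8.75 - 7.74 = 1.01 m

1.01 m


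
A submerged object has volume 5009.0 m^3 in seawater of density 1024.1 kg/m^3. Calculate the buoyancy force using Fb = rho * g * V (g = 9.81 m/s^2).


Formula: Fb = rho * g * V
Substituting: Fb = 1024.1 * 9.81 * 5009.0
Intermediate: 1024.1 * 9.81 = 10046.421
Result: Fb = 10046.421 * 5009.0 ≈ 50323000 N (5 s.f.)

50323000 N


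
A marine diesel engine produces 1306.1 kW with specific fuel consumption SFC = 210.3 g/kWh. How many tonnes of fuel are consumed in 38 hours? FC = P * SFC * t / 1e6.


Formula: FC (tonnes) = P * SFC * t / 1,000,000
Step 1 — P * SFC * t = 1306.1 * 210.3 * 38 = 10437567.54 g
Step 2 — FC (tonnes) = 10437567.54 / 1,000,000 ≈ 10.438 tonnes (5 s.f.)

10.438 tonnes


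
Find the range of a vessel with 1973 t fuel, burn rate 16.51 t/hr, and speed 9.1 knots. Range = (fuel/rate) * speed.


Formula: endurance = fuel / rate; range = endurance * speed
Step 1 — endurance = 1973 / 16.51 = 119.5033 hours
Step 2 — range = 119.5033 * 9.1 ≈ 1087.5 nautical miles (5 s.f.)

1087.5 NM


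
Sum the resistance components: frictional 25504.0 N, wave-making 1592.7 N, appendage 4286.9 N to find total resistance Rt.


Formula: Rt = Rf + Rw + Ra
Substituting: Rt = 25504.0 + 1592.7 + 4286.9
Result: Rt = 31383.6 N

31383.6 N


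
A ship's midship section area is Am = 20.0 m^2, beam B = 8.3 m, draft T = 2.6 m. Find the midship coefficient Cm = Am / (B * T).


Formula: Cm = Am / (B * T)
Step 1 — B * T = 8.3 * 2.6 = 21.58 m^2
Step 2 — Cm = 20.0 / 21.58 ≈ 0.92678 (5 s.f.)

0.92678


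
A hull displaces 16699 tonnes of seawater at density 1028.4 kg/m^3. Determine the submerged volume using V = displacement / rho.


Formula: V = mass / rho
Step 1 — convert tonnes to kg: 16699 t * 1000 = 16699000 kg
Step 2 — V = 16699000 / 1028.4 ≈ 16238 m^3 (5 s.f.)

16238 m^3


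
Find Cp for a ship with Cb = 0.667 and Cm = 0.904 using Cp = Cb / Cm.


Formula: Cp = Cb / Cm
Substituting: Cp = 0.667 / 0.904
Result: Cp ≈ 0.73783 (5 s.f.)

0.73783


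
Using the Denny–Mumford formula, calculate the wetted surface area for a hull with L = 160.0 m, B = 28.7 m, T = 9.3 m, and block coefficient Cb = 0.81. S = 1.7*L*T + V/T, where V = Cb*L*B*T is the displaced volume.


Formula: S = 1.7*L*T + V/T with V = Cb*L*B*T, i.e. S = L * (1.7*T + Cb*B)
Step 1 — 1.7*T = 1.7 * 9.3 = 15.81 m
Step 2 — Cb*B = 0.81 * 28.7 = 23.247 m
Step 3 — 1.7*T + Cb*B = 15.81 + 23.247 = 39.057 m
Step 4 — S = 160.0 * 39.057 ≈ 6249.1 m^2 (5 s.f.)

6249.1 m^2


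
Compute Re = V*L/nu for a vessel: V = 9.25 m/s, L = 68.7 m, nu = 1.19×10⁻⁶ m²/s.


Formula: Re = V * L / nu
Step 1 — V * L = 9.25 * 68.7 = 635.475 m^2/s
Step 2 — Re = 635.475 / 1.19e-6 = 5.34e+08

5.34e+08


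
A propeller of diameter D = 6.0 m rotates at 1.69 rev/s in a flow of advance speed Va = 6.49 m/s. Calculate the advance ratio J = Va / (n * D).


Formula: J = Va / (n * D)
Step 1 — n * D = 1.69 * 6.0 = 10.14
Step 2 — J = 6.49 / 10.14 ≈ 0.64004 (5 s.f.)

0.64004


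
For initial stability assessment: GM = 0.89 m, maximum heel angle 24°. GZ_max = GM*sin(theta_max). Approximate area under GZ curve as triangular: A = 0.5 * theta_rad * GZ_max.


Formula: GZ_max = GM * sin(theta); Area = 0.5 * theta_rad * GZ_max
Step 1 — GZ_max = 0.89 * sin(24°) = 0.89 * 0.406737 = 0.361996 m
Step 2 — theta_rad = 24 * pi/180 = 0.418879 rad
Step 3 — Area = 0.5 * 0.418879 * 0.361996 ≈ 0.075816 m·rad (5 s.f.)

0.075816 m·rad


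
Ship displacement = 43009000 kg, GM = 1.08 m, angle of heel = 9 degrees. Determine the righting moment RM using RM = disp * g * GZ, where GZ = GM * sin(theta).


Formula: GZ = GM * sin(theta); RM = disp * g * GZ
Step 1 — GZ = 1.08 * sin(9°) = 1.08 * 0.156434 = 0.168949 m
Step 2 — RM = 43009000 * 9.81 * 0.168949 ≈ 71283000 N·m (5 s.f.)

71283000 N·m


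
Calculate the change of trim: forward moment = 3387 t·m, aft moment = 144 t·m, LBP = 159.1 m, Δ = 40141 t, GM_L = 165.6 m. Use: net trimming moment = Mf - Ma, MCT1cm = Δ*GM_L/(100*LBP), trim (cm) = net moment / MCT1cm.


Formula: net trimming moment = Mf - Ma; MCT1cm = Δ*GM_L/(100*LBP); trim = net moment / MCT1cm
Step 1 — net trimming moment = 3387 - 144 = 3243 t·m
Step 2 — MCT1cm = 40141 * 165.6 / (100 * 159.1) = 417.8095 t·m/cm
Step 3 — trim = 3243 / 417.8095 ≈ 7.7619 cm (5 s.f.)

7.7619 cm


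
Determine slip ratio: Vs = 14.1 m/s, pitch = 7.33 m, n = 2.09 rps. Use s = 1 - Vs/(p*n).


Formula: s = 1 - Vs / (p * n)
Step 1 — p * n = 7.33 * 2.09 = 15.3197
Step 2 — Vs / (p*n) = 14.1 / 15.3197 = 0.920384 (6 d.p.)
Step 3 — s = 1 - 0.920384 = 0.079616

0.079616


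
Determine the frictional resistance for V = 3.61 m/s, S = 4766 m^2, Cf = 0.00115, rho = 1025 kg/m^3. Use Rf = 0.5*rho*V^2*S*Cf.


Formula: Rf = 0.5 * rho * V^2 * S * Cf
Step 1 — V^2 = 3.61^2 = 13.0321
Step 2 — 0.5 * rho * V^2 = 0.5 * 1025 * 13.0321 = 6678.95125
Step 3 — Rf = 6678.95125 * 4766 * 0.00115 ≈ 36607 N (5 s.f.)

36607 N


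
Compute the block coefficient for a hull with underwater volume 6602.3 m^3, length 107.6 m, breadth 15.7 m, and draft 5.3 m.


Formula: Cb = V / (L * B * T)
Step 1 — L * B * T = 107.6 * 15.7 * 5.3 = 8953.396 m^3
Step 2 — Cb = 6602.3 / 8953.396 ≈ 0.73741 (5 s.f.)

0.73741


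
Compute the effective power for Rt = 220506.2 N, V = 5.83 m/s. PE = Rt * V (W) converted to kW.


Formula: PE = Rt * V / 1000 (kW)
Step 1 — PE (W) = 220506.2 * 5.83 = 1285551.146 W
Step 2 — PE (kW) = 1285551.146 / 1000 ≈ 1285.6 kW (5 s.f.)

1285.6 kW


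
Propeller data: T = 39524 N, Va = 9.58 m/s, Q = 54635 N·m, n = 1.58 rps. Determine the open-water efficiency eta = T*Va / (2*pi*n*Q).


Formula: eta = T * Va / (2 * pi * n * Q)
Step 1 — numerator = T * Va = 39524 * 9.58 = 378639.92
Step 2 — 2 * pi * n = 2 * pi * 1.58 = 9.927433
Step 3 — denominator = 9.927433 * 54635 = 542385.3
Step 4 — eta = 378639.92 / 542385.3 ≈ 0.69810 (5 s.f.)

0.69810


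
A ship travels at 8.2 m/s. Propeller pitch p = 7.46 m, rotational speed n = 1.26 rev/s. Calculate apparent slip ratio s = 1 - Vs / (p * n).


Formula: s = 1 - Vs / (p * n)
Step 1 — p * n = 7.46 * 1.26 = 9.3996
Step 2 — Vs / (p*n) = 8.2 / 9.3996 = 0.872378 (6 d.p.)
Step 3 — s = 1 - 0.872378 = 0.127622

0.127622
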